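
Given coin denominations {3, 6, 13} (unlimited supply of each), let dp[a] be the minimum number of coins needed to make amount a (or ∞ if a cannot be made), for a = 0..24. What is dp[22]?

3

 a  0  1  2  3  4  5  6  7  8  9 10 11 12 13 14 15 16 17 18 19 20 21 22 23 24
dp  0  -  -  1  -  -  1  -  -  2  -  -  2  1  -  3  2  -  3  2  -  4  3  -  4
(- denotes ∞ / unreachable)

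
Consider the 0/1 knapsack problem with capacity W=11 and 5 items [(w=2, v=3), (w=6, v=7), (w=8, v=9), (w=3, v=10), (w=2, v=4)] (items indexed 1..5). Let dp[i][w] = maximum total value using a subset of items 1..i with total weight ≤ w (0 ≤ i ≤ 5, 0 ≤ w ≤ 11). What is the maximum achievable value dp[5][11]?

i\w   0   1   2   3   4   5   6   7   8   9  10  11
  0   0   0   0   0   0   0   0   0   0   0   0   0
  1   0   0   3   3   3   3   3   3   3   3   3   3
  2   0   0   3   3   3   3   7   7  10  10  10  10
  3   0   0   3   3   3   3   7   7  10  10  12  12
  4   0   0   3  10  10  13  13  13  13  17  17  20
  5   0   0   4  10  10  14  14  17  17  17  17  21

21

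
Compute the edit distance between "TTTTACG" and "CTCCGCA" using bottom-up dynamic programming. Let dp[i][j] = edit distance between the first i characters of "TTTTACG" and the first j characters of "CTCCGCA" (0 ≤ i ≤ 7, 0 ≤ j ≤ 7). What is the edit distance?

   ''  C  T  C  C  G  C  A
''  0  1  2  3  4  5  6  7
 T  1  1  1  2  3  4  5  6
 T  2  2  1  2  3  4  5  6
 T  3  3  2  2  3  4  5  6
 T  4  4  3  3  3  4  5  6
 A  5  5  4  4  4  4  5  5
 C  6  5  5  4  4  5  4  5
 G  7  6  6  5  5  4  5  5

5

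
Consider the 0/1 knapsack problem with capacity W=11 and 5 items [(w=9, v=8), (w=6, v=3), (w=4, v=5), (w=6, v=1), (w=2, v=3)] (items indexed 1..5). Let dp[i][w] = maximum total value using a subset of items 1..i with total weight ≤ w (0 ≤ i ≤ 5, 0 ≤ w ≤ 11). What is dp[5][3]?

i\w   0   1   2   3   4   5   6   7   8   9  10  11
  0   0   0   0   0   0   0   0   0   0   0   0   0
  1   0   0   0   0   0   0   0   0   0   8   8   8
  2   0   0   0   0   0   0   3   3   3   8   8   8
  3   0   0   0   0   5   5   5   5   5   8   8   8
  4   0   0   0   0   5   5   5   5   5   8   8   8
  5   0   0   3   3   5   5   8   8   8   8   8  11

3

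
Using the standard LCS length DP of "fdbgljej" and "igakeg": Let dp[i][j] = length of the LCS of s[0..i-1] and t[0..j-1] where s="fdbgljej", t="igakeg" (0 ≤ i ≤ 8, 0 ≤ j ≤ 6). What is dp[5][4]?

1

   ''  i  g  a  k  e  g
''  0  0  0  0  0  0  0
 f  0  0  0  0  0  0  0
 d  0  0  0  0  0  0  0
 b  0  0  0  0  0  0  0
 g  0  0  1  1  1  1  1
 l  0  0  1  1  1  1  1
 j  0  0  1  1  1  1  1
 e  0  0  1  1  1  2  2
 j  0  0  1  1  1  2  2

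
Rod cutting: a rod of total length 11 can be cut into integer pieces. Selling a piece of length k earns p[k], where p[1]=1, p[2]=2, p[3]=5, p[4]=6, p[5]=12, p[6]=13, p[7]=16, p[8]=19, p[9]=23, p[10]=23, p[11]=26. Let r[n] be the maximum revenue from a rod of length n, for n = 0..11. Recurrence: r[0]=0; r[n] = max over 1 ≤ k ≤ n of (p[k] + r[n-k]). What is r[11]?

26

   n    0    1    2    3    4    5    6    7    8    9   10   11
r[n]    0    1    2    5    6   12   13   16   19   23   24   26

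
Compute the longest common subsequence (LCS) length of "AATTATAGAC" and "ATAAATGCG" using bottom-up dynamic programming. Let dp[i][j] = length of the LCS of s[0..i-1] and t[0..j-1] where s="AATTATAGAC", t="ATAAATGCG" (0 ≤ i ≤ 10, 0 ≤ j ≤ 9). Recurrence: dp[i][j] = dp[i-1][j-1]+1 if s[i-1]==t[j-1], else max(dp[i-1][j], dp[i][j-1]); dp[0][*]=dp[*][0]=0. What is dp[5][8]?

   ''  A  T  A  A  A  T  G  C  G
''  0  0  0  0  0  0  0  0  0  0
 A  0  1  1  1  1  1  1  1  1  1
 A  0  1  1  2  2  2  2  2  2  2
 T  0  1  2  2  2  2  3  3  3  3
 T  0  1  2  2  2  2  3  3  3  3
 A  0  1  2  3  3  3  3  3  3  3
 T  0  1  2  3  3  3  4  4  4  4
 A  0  1  2  3  4  4  4  4  4  4
 G  0  1  2  3  4  4  4  5  5  5
 A  0  1  2  3  4  5  5  5  5  5
 C  0  1  2  3  4  5  5  5  6  6

3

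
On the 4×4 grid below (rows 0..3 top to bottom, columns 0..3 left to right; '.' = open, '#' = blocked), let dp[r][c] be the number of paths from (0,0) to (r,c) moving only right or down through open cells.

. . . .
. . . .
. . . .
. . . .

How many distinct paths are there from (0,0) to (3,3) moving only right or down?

20

r\c   0   1   2   3
  0   1   1   1   1
  1   1   2   3   4
  2   1   3   6  10
  3   1   4  10  20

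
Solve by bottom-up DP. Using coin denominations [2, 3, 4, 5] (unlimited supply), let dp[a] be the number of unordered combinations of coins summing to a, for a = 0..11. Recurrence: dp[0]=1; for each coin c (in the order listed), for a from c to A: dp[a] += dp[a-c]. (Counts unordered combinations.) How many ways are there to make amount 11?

after  coin     0     1     2     3     4     5     6     7     8     9    10    11
          2     1     0     1     0     1     0     1     0     1     0     1     0
          3     1     0     1     1     1     1     2     1     2     2     2     2
          4     1     0     1     1     2     1     3     2     4     3     5     4
          5     1     0     1     1     2     2     3     3     5     5     7     7

7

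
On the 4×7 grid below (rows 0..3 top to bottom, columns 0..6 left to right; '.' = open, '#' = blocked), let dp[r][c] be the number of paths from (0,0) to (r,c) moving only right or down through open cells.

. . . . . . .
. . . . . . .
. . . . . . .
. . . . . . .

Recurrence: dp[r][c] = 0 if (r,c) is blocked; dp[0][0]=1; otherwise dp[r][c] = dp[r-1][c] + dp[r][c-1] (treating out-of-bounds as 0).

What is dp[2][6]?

28

r\c   0   1   2   3   4   5   6
  0   1   1   1   1   1   1   1
  1   1   2   3   4   5   6   7
  2   1   3   6  10  15  21  28
  3   1   4  10  20  35  56  84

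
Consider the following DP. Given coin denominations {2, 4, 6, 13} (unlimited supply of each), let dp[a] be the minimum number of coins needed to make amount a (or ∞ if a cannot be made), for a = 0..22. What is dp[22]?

 a  0  1  2  3  4  5  6  7  8  9 10 11 12 13 14 15 16 17 18 19 20 21 22
dp  0  -  1  -  1  -  1  -  2  -  2  -  2  1  3  2  3  2  3  2  4  3  4
(- denotes ∞ / unreachable)

4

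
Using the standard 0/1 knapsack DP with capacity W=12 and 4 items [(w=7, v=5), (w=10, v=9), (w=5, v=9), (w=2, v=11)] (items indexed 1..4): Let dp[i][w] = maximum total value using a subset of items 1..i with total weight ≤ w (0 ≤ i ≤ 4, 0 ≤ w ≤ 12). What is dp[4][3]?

11

i\w   0   1   2   3   4   5   6   7   8   9  10  11  12
  0   0   0   0   0   0   0   0   0   0   0   0   0   0
  1   0   0   0   0   0   0   0   5   5   5   5   5   5
  2   0   0   0   0   0   0   0   5   5   5   9   9   9
  3   0   0   0   0   0   9   9   9   9   9   9   9  14
  4   0   0  11  11  11  11  11  20  20  20  20  20  20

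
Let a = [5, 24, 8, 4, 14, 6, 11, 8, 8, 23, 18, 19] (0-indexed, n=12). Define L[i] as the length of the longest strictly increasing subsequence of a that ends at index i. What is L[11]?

5

   i    0    1    2    3    4    5    6    7    8    9   10   11
a[i]    5   24    8    4   14    6   11    8    8   23   18   19
L[i]    1    2    2    1    3    2    3    3    3    4    4    5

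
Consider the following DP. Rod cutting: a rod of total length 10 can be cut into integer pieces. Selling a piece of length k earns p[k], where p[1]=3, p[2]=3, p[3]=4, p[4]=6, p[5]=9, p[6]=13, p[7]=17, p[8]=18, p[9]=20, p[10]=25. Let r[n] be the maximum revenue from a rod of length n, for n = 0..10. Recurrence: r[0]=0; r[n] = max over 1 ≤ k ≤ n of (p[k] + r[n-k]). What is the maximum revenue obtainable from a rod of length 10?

30

   n    0    1    2    3    4    5    6    7    8    9   10
r[n]    0    3    6    9   12   15   18   21   24   27   30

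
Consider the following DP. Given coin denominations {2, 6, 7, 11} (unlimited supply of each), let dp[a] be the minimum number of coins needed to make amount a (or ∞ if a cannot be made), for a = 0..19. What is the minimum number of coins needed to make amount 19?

3

 a  0  1  2  3  4  5  6  7  8  9 10 11 12 13 14 15 16 17 18 19
dp  0  -  1  -  2  -  1  1  2  2  3  1  2  2  2  3  3  2  2  3
(- denotes ∞ / unreachable)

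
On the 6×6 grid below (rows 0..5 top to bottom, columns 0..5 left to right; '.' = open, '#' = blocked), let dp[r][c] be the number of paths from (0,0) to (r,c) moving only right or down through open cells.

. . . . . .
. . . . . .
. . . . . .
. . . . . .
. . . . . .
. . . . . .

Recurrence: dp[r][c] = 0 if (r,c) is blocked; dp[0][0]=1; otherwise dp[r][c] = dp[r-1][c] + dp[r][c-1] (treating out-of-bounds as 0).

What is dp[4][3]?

r\c   0   1   2   3   4   5
  0   1   1   1   1   1   1
  1   1   2   3   4   5   6
  2   1   3   6  10  15  21
  3   1   4  10  20  35  56
  4   1   5  15  35  70 126
  5   1   6  21  56 126 252

35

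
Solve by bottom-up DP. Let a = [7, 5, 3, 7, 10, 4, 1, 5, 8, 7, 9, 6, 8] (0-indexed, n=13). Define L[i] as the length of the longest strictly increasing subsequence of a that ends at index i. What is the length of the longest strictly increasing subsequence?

5

   i    0    1    2    3    4    5    6    7    8    9   10   11   12
a[i]    7    5    3    7   10    4    1    5    8    7    9    6    8
L[i]    1    1    1    2    3    2    1    3    4    4    5    4    5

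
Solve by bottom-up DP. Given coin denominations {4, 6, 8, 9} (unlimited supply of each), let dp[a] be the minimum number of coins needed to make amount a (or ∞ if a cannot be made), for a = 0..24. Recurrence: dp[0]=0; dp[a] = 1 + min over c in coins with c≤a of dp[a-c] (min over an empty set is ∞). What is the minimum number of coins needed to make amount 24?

3

 a  0  1  2  3  4  5  6  7  8  9 10 11 12 13 14 15 16 17 18 19 20 21 22 23 24
dp  0  -  -  -  1  -  1  -  1  1  2  -  2  2  2  2  2  2  2  3  3  3  3  3  3
(- denotes ∞ / unreachable)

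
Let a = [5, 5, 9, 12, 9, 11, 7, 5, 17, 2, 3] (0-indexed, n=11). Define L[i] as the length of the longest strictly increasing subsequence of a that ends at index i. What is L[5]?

3

   i    0    1    2    3    4    5    6    7    8    9   10
a[i]    5    5    9   12    9   11    7    5   17    2    3
L[i]    1    1    2    3    2    3    2    1    4    1    2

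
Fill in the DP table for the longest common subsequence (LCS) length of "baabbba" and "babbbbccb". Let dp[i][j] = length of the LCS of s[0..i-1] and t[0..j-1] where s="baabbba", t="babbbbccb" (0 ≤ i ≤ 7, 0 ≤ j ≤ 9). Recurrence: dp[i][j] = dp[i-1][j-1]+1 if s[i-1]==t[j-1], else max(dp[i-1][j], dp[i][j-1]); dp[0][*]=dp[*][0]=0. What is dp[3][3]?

   ''  b  a  b  b  b  b  c  c  b
''  0  0  0  0  0  0  0  0  0  0
 b  0  1  1  1  1  1  1  1  1  1
 a  0  1  2  2  2  2  2  2  2  2
 a  0  1  2  2  2  2  2  2  2  2
 b  0  1  2  3  3  3  3  3  3  3
 b  0  1  2  3  4  4  4  4  4  4
 b  0  1  2  3  4  5  5  5  5  5
 a  0  1  2  3  4  5  5  5  5  5

2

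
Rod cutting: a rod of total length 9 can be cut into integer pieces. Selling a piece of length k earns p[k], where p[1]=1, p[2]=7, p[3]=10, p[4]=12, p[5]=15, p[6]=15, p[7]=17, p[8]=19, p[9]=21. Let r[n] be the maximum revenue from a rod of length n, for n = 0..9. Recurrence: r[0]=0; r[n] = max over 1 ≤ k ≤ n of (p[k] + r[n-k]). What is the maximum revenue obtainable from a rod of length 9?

31

   n    0    1    2    3    4    5    6    7    8    9
r[n]    0    1    7   10   14   17   21   24   28   31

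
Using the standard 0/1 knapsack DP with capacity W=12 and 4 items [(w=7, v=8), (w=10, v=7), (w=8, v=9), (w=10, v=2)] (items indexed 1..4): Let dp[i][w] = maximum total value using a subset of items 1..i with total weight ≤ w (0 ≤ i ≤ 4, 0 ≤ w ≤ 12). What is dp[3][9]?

i\w   0   1   2   3   4   5   6   7   8   9  10  11  12
  0   0   0   0   0   0   0   0   0   0   0   0   0   0
  1   0   0   0   0   0   0   0   8   8   8   8   8   8
  2   0   0   0   0   0   0   0   8   8   8   8   8   8
  3   0   0   0   0   0   0   0   8   9   9   9   9   9
  4   0   0   0   0   0   0   0   8   9   9   9   9   9

9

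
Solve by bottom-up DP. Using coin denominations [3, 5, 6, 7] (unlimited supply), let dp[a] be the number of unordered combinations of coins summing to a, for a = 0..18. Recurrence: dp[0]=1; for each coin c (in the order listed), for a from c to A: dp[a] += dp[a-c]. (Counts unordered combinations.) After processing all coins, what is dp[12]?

after  coin     0     1     2     3     4     5     6     7     8     9    10    11    12    13    14    15    16    17    18
          3     1     0     0     1     0     0     1     0     0     1     0     0     1     0     0     1     0     0     1
          5     1     0     0     1     0     1     1     0     1     1     1     1     1     1     1     2     1     1     2
          6     1     0     0     1     0     1     2     0     1     2     1     2     3     1     2     4     2     3     5
          7     1     0     0     1     0     1     2     1     1     2     2     2     4     3     3     5     4     5     7

4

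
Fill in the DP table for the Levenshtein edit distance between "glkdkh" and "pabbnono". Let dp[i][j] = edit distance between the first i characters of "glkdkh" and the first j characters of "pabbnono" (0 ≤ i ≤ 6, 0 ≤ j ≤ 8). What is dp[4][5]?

5

   ''  p  a  b  b  n  o  n  o
''  0  1  2  3  4  5  6  7  8
 g  1  1  2  3  4  5  6  7  8
 l  2  2  2  3  4  5  6  7  8
 k  3  3  3  3  4  5  6  7  8
 d  4  4  4  4  4  5  6  7  8
 k  5  5  5  5  5  5  6  7  8
 h  6  6  6  6  6  6  6  7  8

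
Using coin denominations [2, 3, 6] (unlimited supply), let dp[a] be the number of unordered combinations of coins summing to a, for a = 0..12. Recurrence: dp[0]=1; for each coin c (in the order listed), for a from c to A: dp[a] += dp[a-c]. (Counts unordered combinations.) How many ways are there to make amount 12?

after  coin     0     1     2     3     4     5     6     7     8     9    10    11    12
          2     1     0     1     0     1     0     1     0     1     0     1     0     1
          3     1     0     1     1     1     1     2     1     2     2     2     2     3
          6     1     0     1     1     1     1     3     1     3     3     3     3     6

6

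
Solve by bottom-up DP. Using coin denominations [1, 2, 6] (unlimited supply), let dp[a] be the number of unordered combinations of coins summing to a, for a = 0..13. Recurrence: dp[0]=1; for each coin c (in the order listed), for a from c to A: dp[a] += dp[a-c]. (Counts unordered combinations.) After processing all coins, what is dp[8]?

after  coin     0     1     2     3     4     5     6     7     8     9    10    11    12    13
          1     1     1     1     1     1     1     1     1     1     1     1     1     1     1
          2     1     1     2     2     3     3     4     4     5     5     6     6     7     7
          6     1     1     2     2     3     3     5     5     7     7     9     9    12    12

7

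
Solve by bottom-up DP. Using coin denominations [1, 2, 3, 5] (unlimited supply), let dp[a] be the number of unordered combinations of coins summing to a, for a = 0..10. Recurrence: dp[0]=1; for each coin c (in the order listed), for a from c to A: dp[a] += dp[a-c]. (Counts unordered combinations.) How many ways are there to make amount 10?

20

after  coin     0     1     2     3     4     5     6     7     8     9    10
          1     1     1     1     1     1     1     1     1     1     1     1
          2     1     1     2     2     3     3     4     4     5     5     6
          3     1     1     2     3     4     5     7     8    10    12    14
          5     1     1     2     3     4     6     8    10    13    16    20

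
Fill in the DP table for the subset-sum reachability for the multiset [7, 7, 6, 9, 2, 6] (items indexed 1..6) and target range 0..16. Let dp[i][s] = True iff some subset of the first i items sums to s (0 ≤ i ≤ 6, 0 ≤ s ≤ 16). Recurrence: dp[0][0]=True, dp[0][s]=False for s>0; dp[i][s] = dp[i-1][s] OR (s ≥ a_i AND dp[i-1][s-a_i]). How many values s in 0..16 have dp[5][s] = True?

11

i\s   0   1   2   3   4   5   6   7   8   9  10  11  12  13  14  15  16
  0   T   F   F   F   F   F   F   F   F   F   F   F   F   F   F   F   F
  1   T   F   F   F   F   F   F   T   F   F   F   F   F   F   F   F   F
  2   T   F   F   F   F   F   F   T   F   F   F   F   F   F   T   F   F
  3   T   F   F   F   F   F   T   T   F   F   F   F   F   T   T   F   F
  4   T   F   F   F   F   F   T   T   F   T   F   F   F   T   T   T   T
  5   T   F   T   F   F   F   T   T   T   T   F   T   F   T   T   T   T
  6   T   F   T   F   F   F   T   T   T   T   F   T   T   T   T   T   T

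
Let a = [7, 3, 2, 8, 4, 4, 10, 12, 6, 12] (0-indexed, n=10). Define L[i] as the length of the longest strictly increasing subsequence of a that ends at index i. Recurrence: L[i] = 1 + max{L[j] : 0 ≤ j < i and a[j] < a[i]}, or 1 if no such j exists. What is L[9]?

   i    0    1    2    3    4    5    6    7    8    9
a[i]    7    3    2    8    4    4   10   12    6   12
L[i]    1    1    1    2    2    2    3    4    3    4

4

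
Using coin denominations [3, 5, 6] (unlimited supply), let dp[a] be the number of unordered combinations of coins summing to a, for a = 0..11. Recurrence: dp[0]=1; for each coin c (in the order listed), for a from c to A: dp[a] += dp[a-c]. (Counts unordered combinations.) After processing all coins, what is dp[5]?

after  coin     0     1     2     3     4     5     6     7     8     9    10    11
          3     1     0     0     1     0     0     1     0     0     1     0     0
          5     1     0     0     1     0     1     1     0     1     1     1     1
          6     1     0     0     1     0     1     2     0     1     2     1     2

1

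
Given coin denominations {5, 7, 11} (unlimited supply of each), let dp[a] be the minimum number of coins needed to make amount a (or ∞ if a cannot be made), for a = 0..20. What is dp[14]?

2

 a  0  1  2  3  4  5  6  7  8  9 10 11 12 13 14 15 16 17 18 19 20
dp  0  -  -  -  -  1  -  1  -  -  2  1  2  -  2  3  2  3  2  3  4
(- denotes ∞ / unreachable)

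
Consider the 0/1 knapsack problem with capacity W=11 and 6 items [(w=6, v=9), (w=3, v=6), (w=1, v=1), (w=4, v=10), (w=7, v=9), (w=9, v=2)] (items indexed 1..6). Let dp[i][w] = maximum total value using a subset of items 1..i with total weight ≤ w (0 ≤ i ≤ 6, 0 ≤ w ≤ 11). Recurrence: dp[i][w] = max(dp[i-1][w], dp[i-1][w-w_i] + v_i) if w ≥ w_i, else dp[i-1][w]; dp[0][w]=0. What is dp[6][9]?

i\w   0   1   2   3   4   5   6   7   8   9  10  11
  0   0   0   0   0   0   0   0   0   0   0   0   0
  1   0   0   0   0   0   0   9   9   9   9   9   9
  2   0   0   0   6   6   6   9   9   9  15  15  15
  3   0   1   1   6   7   7   9  10  10  15  16  16
  4   0   1   1   6  10  11  11  16  17  17  19  20
  5   0   1   1   6  10  11  11  16  17  17  19  20
  6   0   1   1   6  10  11  11  16  17  17  19  20

17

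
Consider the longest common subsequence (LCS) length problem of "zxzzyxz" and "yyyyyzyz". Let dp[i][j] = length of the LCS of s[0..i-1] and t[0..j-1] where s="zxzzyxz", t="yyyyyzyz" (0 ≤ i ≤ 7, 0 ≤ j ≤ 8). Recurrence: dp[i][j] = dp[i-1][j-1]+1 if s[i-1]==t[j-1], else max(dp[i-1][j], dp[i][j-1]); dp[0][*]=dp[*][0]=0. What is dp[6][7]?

   ''  y  y  y  y  y  z  y  z
''  0  0  0  0  0  0  0  0  0
 z  0  0  0  0  0  0  1  1  1
 x  0  0  0  0  0  0  1  1  1
 z  0  0  0  0  0  0  1  1  2
 z  0  0  0  0  0  0  1  1  2
 y  0  1  1  1  1  1  1  2  2
 x  0  1  1  1  1  1  1  2  2
 z  0  1  1  1  1  1  2  2  3

2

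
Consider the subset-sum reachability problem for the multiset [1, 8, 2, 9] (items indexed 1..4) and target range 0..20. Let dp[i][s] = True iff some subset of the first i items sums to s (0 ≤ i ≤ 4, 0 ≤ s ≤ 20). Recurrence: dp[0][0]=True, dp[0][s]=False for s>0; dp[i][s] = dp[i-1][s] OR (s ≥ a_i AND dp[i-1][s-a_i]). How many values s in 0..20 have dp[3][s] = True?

8

i\s   0   1   2   3   4   5   6   7   8   9  10  11  12  13  14  15  16  17  18  19  20
  0   T   F   F   F   F   F   F   F   F   F   F   F   F   F   F   F   F   F   F   F   F
  1   T   T   F   F   F   F   F   F   F   F   F   F   F   F   F   F   F   F   F   F   F
  2   T   T   F   F   F   F   F   F   T   T   F   F   F   F   F   F   F   F   F   F   F
  3   T   T   T   T   F   F   F   F   T   T   T   T   F   F   F   F   F   F   F   F   F
  4   T   T   T   T   F   F   F   F   T   T   T   T   T   F   F   F   F   T   T   T   T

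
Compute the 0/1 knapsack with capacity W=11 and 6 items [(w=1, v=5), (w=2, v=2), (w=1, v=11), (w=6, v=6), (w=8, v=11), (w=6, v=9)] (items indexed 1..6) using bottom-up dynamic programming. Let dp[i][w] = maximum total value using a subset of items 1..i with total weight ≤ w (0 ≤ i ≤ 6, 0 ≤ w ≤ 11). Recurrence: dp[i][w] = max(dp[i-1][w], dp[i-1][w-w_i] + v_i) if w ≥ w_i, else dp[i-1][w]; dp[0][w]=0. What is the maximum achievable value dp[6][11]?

i\w   0   1   2   3   4   5   6   7   8   9  10  11
  0   0   0   0   0   0   0   0   0   0   0   0   0
  1   0   5   5   5   5   5   5   5   5   5   5   5
  2   0   5   5   7   7   7   7   7   7   7   7   7
  3   0  11  16  16  18  18  18  18  18  18  18  18
  4   0  11  16  16  18  18  18  18  22  22  24  24
  5   0  11  16  16  18  18  18  18  22  22  27  27
  6   0  11  16  16  18  18  18  20  25  25  27  27

27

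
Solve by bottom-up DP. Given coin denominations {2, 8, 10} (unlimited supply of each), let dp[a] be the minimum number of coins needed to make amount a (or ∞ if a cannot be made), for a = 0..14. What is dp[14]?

3

 a  0  1  2  3  4  5  6  7  8  9 10 11 12 13 14
dp  0  -  1  -  2  -  3  -  1  -  1  -  2  -  3
(- denotes ∞ / unreachable)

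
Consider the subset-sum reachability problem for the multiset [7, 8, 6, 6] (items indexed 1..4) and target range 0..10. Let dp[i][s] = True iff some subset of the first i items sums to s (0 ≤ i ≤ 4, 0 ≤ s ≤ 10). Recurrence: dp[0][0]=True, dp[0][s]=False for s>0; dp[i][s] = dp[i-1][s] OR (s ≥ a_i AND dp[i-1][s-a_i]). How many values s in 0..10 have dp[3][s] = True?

4

i\s   0   1   2   3   4   5   6   7   8   9  10
  0   T   F   F   F   F   F   F   F   F   F   F
  1   T   F   F   F   F   F   F   T   F   F   F
  2   T   F   F   F   F   F   F   T   T   F   F
  3   T   F   F   F   F   F   T   T   T   F   F
  4   T   F   F   F   F   F   T   T   T   F   F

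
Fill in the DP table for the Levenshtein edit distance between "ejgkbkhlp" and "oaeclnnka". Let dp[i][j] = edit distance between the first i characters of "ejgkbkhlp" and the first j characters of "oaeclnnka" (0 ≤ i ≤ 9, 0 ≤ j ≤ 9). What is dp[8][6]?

   ''  o  a  e  c  l  n  n  k  a
''  0  1  2  3  4  5  6  7  8  9
 e  1  1  2  2  3  4  5  6  7  8
 j  2  2  2  3  3  4  5  6  7  8
 g  3  3  3  3  4  4  5  6  7  8
 k  4  4  4  4  4  5  5  6  6  7
 b  5  5  5  5  5  5  6  6  7  7
 k  6  6  6  6  6  6  6  7  6  7
 h  7  7  7  7  7  7  7  7  7  7
 l  8  8  8  8  8  7  8  8  8  8
 p  9  9  9  9  9  8  8  9  9  9

8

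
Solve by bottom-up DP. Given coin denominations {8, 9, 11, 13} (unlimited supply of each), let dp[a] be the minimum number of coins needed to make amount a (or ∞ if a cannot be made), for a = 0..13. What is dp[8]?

1

 a  0  1  2  3  4  5  6  7  8  9 10 11 12 13
dp  0  -  -  -  -  -  -  -  1  1  -  1  -  1
(- denotes ∞ / unreachable)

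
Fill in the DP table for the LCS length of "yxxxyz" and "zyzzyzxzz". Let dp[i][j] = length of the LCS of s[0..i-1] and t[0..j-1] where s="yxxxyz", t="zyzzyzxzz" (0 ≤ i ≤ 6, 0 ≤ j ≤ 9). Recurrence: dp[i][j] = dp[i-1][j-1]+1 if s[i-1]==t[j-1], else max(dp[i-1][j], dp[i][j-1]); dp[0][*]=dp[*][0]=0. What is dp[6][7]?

   ''  z  y  z  z  y  z  x  z  z
''  0  0  0  0  0  0  0  0  0  0
 y  0  0  1  1  1  1  1  1  1  1
 x  0  0  1  1  1  1  1  2  2  2
 x  0  0  1  1  1  1  1  2  2  2
 x  0  0  1  1  1  1  1  2  2  2
 y  0  0  1  1  1  2  2  2  2  2
 z  0  1  1  2  2  2  3  3  3  3

3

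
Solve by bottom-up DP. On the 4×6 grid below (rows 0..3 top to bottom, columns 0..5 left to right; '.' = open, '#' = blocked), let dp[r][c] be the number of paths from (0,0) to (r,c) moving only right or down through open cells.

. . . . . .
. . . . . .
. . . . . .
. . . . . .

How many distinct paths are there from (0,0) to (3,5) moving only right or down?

56

r\c   0   1   2   3   4   5
  0   1   1   1   1   1   1
  1   1   2   3   4   5   6
  2   1   3   6  10  15  21
  3   1   4  10  20  35  56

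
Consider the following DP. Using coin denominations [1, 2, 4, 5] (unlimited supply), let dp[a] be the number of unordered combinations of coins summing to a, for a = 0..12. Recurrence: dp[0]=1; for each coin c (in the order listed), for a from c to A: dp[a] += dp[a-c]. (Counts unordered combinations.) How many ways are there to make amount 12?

24

after  coin     0     1     2     3     4     5     6     7     8     9    10    11    12
          1     1     1     1     1     1     1     1     1     1     1     1     1     1
          2     1     1     2     2     3     3     4     4     5     5     6     6     7
          4     1     1     2     2     4     4     6     6     9     9    12    12    16
          5     1     1     2     2     4     5     7     8    11    13    17    19    24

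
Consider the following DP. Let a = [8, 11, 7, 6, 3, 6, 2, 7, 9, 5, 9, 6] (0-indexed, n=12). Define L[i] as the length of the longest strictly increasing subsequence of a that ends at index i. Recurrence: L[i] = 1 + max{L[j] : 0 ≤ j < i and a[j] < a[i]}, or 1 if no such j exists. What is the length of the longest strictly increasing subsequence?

   i    0    1    2    3    4    5    6    7    8    9   10   11
a[i]    8   11    7    6    3    6    2    7    9    5    9    6
L[i]    1    2    1    1    1    2    1    3    4    2    4    3

4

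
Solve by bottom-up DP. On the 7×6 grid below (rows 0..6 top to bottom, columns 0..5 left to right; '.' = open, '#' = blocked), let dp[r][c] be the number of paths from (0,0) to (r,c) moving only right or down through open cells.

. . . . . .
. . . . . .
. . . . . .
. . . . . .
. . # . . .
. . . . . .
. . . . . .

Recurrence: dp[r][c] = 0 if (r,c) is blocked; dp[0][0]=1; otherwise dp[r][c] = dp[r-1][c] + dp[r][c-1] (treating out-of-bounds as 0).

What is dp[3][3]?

r\c   0   1   2   3   4   5
  0   1   1   1   1   1   1
  1   1   2   3   4   5   6
  2   1   3   6  10  15  21
  3   1   4  10  20  35  56
  4   1   5   0  20  55 111
  5   1   6   6  26  81 192
  6   1   7  13  39 120 312

20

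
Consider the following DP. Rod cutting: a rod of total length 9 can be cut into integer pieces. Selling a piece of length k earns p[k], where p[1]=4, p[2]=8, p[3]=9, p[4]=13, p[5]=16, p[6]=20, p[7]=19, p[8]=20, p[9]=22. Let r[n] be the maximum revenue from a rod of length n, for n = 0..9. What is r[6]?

24

   n    0    1    2    3    4    5    6    7    8    9
r[n]    0    4    8   12   16   20   24   28   32   36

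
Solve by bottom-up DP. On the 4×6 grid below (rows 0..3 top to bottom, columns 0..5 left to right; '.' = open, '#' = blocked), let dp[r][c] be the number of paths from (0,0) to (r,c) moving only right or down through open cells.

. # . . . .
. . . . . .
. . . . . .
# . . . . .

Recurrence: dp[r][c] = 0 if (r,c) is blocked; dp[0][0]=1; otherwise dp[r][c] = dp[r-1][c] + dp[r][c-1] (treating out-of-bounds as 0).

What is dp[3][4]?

r\c   0   1   2   3   4   5
  0   1   0   0   0   0   0
  1   1   1   1   1   1   1
  2   1   2   3   4   5   6
  3   0   2   5   9  14  20

14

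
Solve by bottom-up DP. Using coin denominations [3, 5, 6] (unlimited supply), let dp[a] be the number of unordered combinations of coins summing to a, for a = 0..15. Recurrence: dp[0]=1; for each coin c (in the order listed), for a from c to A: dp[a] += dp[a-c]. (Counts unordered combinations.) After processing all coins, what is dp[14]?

2

after  coin     0     1     2     3     4     5     6     7     8     9    10    11    12    13    14    15
          3     1     0     0     1     0     0     1     0     0     1     0     0     1     0     0     1
          5     1     0     0     1     0     1     1     0     1     1     1     1     1     1     1     2
          6     1     0     0     1     0     1     2     0     1     2     1     2     3     1     2     4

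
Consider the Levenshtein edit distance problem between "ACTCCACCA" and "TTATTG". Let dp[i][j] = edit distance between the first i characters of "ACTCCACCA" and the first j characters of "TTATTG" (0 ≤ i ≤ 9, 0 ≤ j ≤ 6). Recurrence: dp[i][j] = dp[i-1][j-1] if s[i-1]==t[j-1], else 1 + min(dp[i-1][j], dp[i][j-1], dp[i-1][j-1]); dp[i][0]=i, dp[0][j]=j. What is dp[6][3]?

4

   ''  T  T  A  T  T  G
''  0  1  2  3  4  5  6
 A  1  1  2  2  3  4  5
 C  2  2  2  3  3  4  5
 T  3  2  2  3  3  3  4
 C  4  3  3  3  4  4  4
 C  5  4  4  4  4  5  5
 A  6  5  5  4  5  5  6
 C  7  6  6  5  5  6  6
 C  8  7  7  6  6  6  7
 A  9  8  8  7  7  7  7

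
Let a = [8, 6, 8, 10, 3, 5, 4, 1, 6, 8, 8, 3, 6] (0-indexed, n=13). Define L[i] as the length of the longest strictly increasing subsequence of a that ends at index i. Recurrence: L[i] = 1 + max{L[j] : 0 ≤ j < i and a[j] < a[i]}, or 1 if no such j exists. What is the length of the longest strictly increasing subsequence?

   i    0    1    2    3    4    5    6    7    8    9   10   11   12
a[i]    8    6    8   10    3    5    4    1    6    8    8    3    6
L[i]    1    1    2    3    1    2    2    1    3    4    4    2    3

4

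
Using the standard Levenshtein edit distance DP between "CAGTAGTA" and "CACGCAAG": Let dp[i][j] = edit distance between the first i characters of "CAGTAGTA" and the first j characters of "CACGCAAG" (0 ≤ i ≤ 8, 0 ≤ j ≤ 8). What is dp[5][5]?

   ''  C  A  C  G  C  A  A  G
''  0  1  2  3  4  5  6  7  8
 C  1  0  1  2  3  4  5  6  7
 A  2  1  0  1  2  3  4  5  6
 G  3  2  1  1  1  2  3  4  5
 T  4  3  2  2  2  2  3  4  5
 A  5  4  3  3  3  3  2  3  4
 G  6  5  4  4  3  4  3  3  3
 T  7  6  5  5  4  4  4  4  4
 A  8  7  6  6  5  5  4  4  5

3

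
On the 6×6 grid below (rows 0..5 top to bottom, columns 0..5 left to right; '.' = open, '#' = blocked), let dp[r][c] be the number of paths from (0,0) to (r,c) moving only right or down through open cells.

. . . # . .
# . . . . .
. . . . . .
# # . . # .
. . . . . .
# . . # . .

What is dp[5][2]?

r\c   0   1   2   3   4   5
  0   1   1   1   0   0   0
  1   0   1   2   2   2   2
  2   0   1   3   5   7   9
  3   0   0   3   8   0   9
  4   0   0   3  11  11  20
  5   0   0   3   0  11  31

3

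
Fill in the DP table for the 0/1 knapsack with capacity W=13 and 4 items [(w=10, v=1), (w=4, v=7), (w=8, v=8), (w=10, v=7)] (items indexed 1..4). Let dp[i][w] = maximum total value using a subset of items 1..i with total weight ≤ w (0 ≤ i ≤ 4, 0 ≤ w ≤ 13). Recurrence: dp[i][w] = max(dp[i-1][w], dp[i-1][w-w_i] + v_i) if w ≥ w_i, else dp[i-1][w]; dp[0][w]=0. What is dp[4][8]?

8

i\w   0   1   2   3   4   5   6   7   8   9  10  11  12  13
  0   0   0   0   0   0   0   0   0   0   0   0   0   0   0
  1   0   0   0   0   0   0   0   0   0   0   1   1   1   1
  2   0   0   0   0   7   7   7   7   7   7   7   7   7   7
  3   0   0   0   0   7   7   7   7   8   8   8   8  15  15
  4   0   0   0   0   7   7   7   7   8   8   8   8  15  15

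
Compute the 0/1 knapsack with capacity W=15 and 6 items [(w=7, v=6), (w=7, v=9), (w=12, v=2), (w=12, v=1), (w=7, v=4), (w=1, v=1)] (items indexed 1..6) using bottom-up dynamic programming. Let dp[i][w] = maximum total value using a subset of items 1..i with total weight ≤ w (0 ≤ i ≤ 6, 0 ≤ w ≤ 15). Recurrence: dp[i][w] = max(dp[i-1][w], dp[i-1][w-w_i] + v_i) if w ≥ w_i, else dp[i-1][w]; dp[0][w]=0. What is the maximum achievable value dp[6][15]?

16

i\w   0   1   2   3   4   5   6   7   8   9  10  11  12  13  14  15
  0   0   0   0   0   0   0   0   0   0   0   0   0   0   0   0   0
  1   0   0   0   0   0   0   0   6   6   6   6   6   6   6   6   6
  2   0   0   0   0   0   0   0   9   9   9   9   9   9   9  15  15
  3   0   0   0   0   0   0   0   9   9   9   9   9   9   9  15  15
  4   0   0   0   0   0   0   0   9   9   9   9   9   9   9  15  15
  5   0   0   0   0   0   0   0   9   9   9   9   9   9   9  15  15
  6   0   1   1   1   1   1   1   9  10  10  10  10  10  10  15  16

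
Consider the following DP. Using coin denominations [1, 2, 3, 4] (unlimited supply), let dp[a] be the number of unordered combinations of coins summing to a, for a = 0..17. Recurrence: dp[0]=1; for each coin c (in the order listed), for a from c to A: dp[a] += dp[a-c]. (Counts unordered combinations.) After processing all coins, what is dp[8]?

15

after  coin     0     1     2     3     4     5     6     7     8     9    10    11    12    13    14    15    16    17
          1     1     1     1     1     1     1     1     1     1     1     1     1     1     1     1     1     1     1
          2     1     1     2     2     3     3     4     4     5     5     6     6     7     7     8     8     9     9
          3     1     1     2     3     4     5     7     8    10    12    14    16    19    21    24    27    30    33
          4     1     1     2     3     5     6     9    11    15    18    23    27    34    39    47    54    64    72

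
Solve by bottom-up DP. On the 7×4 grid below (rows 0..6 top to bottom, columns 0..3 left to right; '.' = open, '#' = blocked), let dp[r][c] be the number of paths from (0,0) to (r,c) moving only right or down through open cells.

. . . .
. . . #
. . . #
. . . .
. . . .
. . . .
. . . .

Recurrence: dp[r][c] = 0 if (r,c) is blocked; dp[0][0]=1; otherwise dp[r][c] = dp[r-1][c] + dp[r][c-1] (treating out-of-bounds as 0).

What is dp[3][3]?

r\c   0   1   2   3
  0   1   1   1   1
  1   1   2   3   0
  2   1   3   6   0
  3   1   4  10  10
  4   1   5  15  25
  5   1   6  21  46
  6   1   7  28  74

10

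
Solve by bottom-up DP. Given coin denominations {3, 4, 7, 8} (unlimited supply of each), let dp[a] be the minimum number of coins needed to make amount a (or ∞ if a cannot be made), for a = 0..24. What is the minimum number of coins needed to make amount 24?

3

 a  0  1  2  3  4  5  6  7  8  9 10 11 12 13 14 15 16 17 18 19 20 21 22 23 24
dp  0  -  -  1  1  -  2  1  1  3  2  2  2  3  2  2  2  3  3  3  3  3  3  3  3
(- denotes ∞ / unreachable)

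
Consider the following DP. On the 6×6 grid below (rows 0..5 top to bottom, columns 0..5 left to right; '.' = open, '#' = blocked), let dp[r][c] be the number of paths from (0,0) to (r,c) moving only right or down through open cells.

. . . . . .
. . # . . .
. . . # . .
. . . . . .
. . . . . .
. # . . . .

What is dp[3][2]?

7

r\c   0   1   2   3   4   5
  0   1   1   1   1   1   1
  1   1   2   0   1   2   3
  2   1   3   3   0   2   5
  3   1   4   7   7   9  14
  4   1   5  12  19  28  42
  5   1   0  12  31  59 101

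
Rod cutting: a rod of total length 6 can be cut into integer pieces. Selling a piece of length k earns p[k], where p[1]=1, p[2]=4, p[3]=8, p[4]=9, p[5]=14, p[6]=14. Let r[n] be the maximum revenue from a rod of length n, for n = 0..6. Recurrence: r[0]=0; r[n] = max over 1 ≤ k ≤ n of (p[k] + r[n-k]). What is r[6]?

   n    0    1    2    3    4    5    6
r[n]    0    1    4    8    9   14   16

16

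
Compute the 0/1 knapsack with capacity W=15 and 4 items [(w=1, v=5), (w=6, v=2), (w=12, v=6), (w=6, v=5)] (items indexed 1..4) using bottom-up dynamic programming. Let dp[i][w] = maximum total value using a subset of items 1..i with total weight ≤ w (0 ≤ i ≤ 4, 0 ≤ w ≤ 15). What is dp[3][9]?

i\w   0   1   2   3   4   5   6   7   8   9  10  11  12  13  14  15
  0   0   0   0   0   0   0   0   0   0   0   0   0   0   0   0   0
  1   0   5   5   5   5   5   5   5   5   5   5   5   5   5   5   5
  2   0   5   5   5   5   5   5   7   7   7   7   7   7   7   7   7
  3   0   5   5   5   5   5   5   7   7   7   7   7   7  11  11  11
  4   0   5   5   5   5   5   5  10  10  10  10  10  10  12  12  12

7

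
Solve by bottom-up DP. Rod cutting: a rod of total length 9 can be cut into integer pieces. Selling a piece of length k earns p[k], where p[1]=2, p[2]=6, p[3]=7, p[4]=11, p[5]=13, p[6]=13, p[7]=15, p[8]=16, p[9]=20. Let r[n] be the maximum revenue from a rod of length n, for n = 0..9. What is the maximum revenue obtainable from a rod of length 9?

   n    0    1    2    3    4    5    6    7    8    9
r[n]    0    2    6    8   12   14   18   20   24   26

26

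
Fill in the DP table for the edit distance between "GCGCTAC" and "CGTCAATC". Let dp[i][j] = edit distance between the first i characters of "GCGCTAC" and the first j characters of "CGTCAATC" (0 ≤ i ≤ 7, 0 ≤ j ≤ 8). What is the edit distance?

   ''  C  G  T  C  A  A  T  C
''  0  1  2  3  4  5  6  7  8
 G  1  1  1  2  3  4  5  6  7
 C  2  1  2  2  2  3  4  5  6
 G  3  2  1  2  3  3  4  5  6
 C  4  3  2  2  2  3  4  5  5
 T  5  4  3  2  3  3  4  4  5
 A  6  5  4  3  3  3  3  4  5
 C  7  6  5  4  3  4  4  4  4

4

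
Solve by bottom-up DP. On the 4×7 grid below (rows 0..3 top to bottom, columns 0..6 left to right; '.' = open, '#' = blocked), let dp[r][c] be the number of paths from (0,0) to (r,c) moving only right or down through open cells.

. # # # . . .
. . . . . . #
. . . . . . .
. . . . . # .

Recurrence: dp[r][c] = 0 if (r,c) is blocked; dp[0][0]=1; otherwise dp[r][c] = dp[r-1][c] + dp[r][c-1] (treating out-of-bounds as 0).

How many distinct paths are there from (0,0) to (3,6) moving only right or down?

r\c   0   1   2   3   4   5   6
  0   1   0   0   0   0   0   0
  1   1   1   1   1   1   1   0
  2   1   2   3   4   5   6   6
  3   1   3   6  10  15   0   6

6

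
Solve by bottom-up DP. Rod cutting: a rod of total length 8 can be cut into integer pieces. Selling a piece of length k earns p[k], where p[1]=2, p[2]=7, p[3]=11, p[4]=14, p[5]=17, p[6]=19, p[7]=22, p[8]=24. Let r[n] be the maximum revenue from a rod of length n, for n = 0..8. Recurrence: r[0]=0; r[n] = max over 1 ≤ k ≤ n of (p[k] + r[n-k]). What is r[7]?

25

   n    0    1    2    3    4    5    6    7    8
r[n]    0    2    7   11   14   18   22   25   29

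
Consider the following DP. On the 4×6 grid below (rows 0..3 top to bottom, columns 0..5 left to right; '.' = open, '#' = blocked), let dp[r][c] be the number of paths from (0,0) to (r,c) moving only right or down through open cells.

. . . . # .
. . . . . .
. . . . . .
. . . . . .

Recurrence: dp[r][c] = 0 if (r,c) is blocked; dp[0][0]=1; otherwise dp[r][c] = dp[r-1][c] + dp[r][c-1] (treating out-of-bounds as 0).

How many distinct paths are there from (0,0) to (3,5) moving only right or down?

52

r\c   0   1   2   3   4   5
  0   1   1   1   1   0   0
  1   1   2   3   4   4   4
  2   1   3   6  10  14  18
  3   1   4  10  20  34  52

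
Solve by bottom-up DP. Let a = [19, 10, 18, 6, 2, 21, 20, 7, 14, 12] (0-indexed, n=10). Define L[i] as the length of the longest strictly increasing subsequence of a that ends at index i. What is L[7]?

   i    0    1    2    3    4    5    6    7    8    9
a[i]   19   10   18    6    2   21   20    7   14   12
L[i]    1    1    2    1    1    3    3    2    3    3

2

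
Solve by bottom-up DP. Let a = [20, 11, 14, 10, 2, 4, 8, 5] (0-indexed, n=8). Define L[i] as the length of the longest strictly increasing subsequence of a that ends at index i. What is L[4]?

1

   i    0    1    2    3    4    5    6    7
a[i]   20   11   14   10    2    4    8    5
L[i]    1    1    2    1    1    2    3    3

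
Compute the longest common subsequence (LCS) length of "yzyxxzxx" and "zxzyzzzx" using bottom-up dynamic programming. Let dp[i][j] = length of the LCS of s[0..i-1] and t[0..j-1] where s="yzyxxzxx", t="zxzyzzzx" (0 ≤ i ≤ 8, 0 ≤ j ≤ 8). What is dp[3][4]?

   ''  z  x  z  y  z  z  z  x
''  0  0  0  0  0  0  0  0  0
 y  0  0  0  0  1  1  1  1  1
 z  0  1  1  1  1  2  2  2  2
 y  0  1  1  1  2  2  2  2  2
 x  0  1  2  2  2  2  2  2  3
 x  0  1  2  2  2  2  2  2  3
 z  0  1  2  3  3  3  3  3  3
 x  0  1  2  3  3  3  3  3  4
 x  0  1  2  3  3  3  3  3  4

2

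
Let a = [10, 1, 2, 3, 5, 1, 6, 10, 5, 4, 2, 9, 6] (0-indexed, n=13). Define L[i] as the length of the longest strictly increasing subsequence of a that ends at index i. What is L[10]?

   i    0    1    2    3    4    5    6    7    8    9   10   11   12
a[i]   10    1    2    3    5    1    6   10    5    4    2    9    6
L[i]    1    1    2    3    4    1    5    6    4    4    2    6    5

2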